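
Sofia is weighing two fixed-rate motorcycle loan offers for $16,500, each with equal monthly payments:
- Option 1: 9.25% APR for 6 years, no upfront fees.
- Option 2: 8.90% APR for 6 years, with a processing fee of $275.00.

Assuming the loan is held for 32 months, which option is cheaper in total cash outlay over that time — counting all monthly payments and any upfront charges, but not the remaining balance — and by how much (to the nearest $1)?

Option 1: monthly rate = 9.25%/12 = 0.0077083; payment = 16,500 × 0.0077083 / (1 − (1+0.0077083)^−72) = $299.47.
Option 2: monthly rate = 8.9%/12 = 0.0074167; payment = 16,500 × 0.0074167 / (1 − (1+0.0074167)^−72) = $296.60.
Over 32 months: Option 1 costs 32 × $299.47 = $9,583.04; Option 2 costs 32 × $296.60 + $275.00 = $9,766.20.
Option 1 is cheaper by $9,766.20 − $9,583.04 = $183.16.

Option 1 by $183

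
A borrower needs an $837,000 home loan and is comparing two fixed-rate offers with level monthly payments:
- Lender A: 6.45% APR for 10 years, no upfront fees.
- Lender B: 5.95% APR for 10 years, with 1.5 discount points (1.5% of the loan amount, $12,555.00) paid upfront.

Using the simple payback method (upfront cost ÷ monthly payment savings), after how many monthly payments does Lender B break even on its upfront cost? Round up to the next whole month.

60 months

Lender A: at 6.45% the monthly rate is 0.0053750, so the payment is 837,000 × 0.0053750 / (1 − 1.0053750^−120) = $9,482.69.
Lender B: at 5.95% the monthly rate is 0.0049583, so the payment is 837,000 × 0.0049583 / (1 − 1.0049583^−120) = $9,271.41.
Monthly savings = $9,482.69 − $9,271.41 = $211.28.
Break-even = $12,555.00 / $211.28 = 59.42 → 60 months.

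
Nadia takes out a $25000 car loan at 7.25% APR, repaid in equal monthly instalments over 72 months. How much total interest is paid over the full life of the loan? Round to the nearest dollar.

At 7.25% the monthly rate is 0.0060417, so the payment is 25,000 × 0.0060417 / (1 − 1.0060417^−72) = $429.23.
Total paid = 72 × $429.23 = $30,904.56; interest = $30,904.56 − $25,000 = $5,904.56.

$5,905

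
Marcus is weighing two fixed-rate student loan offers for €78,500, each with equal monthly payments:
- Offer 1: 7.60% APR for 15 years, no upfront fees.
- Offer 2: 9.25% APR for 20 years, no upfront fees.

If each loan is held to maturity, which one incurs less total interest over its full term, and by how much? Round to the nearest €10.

Offer 1: monthly rate = 7.6%/12 = 0.0063333; payment = 78,500 × 0.0063333 / (1 − (1+0.0063333)^−180) = €732.17.
Total interest on Offer 1 = 180 × €732.17 − €78,500 = €53,290.60.
Offer 2: monthly rate = 9.25%/12 = 0.0077083; payment = 78,500 × 0.0077083 / (1 − (1+0.0077083)^−240) = €718.96.
Total interest on Offer 2 = 240 × €718.96 − €78,500 = €94,050.40.
Offer 1 is lower by €40,759.80.

Offer 1 by €40,760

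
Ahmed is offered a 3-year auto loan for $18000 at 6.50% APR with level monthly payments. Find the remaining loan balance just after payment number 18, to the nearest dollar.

With monthly rate i = 6.5%/12 = 0.0054167, the balance after k of n payments is P · [(1+i)^n − (1+i)^k] / [(1+i)^n − 1].
(1+0.0054167)^36 = 1.21467163 and (1+0.0054167)^18 = 1.10212142, so the balance is 18,000 × (1.21467163 − 1.10212142) / (1.21467163 − 1) = $9,437.22.

$9,437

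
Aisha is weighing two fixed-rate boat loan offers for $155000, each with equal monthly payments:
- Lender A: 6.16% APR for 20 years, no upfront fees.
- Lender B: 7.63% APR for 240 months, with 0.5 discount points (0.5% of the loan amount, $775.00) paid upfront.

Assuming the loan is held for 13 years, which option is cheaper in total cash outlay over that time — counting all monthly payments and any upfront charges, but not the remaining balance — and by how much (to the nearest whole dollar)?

Lender A by $22,022

Lender A: monthly rate = 6.16%/12 = 0.0051333; payment = 155,000 × 0.0051333 / (1 − (1+0.0051333)^−240) = $1,124.82.
Lender B: at 7.63% the monthly rate is 0.0063583, so the payment is 155,000 × 0.0063583 / (1 − 1.0063583^−240) = $1,261.02.
Over 156 months: Lender A costs 156 × $1,124.82 = $175,471.92; Lender B costs 156 × $1,261.02 + $775.00 = $197,494.12.
Lender A is cheaper by $197,494.12 − $175,471.92 = $22,022.20.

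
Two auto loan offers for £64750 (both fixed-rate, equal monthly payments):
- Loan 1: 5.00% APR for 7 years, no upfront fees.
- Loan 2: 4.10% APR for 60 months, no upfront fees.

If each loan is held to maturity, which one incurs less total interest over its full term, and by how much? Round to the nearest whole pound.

Loan 1: at 5.00% the monthly rate is 0.0041667, so the payment is 64,750 × 0.0041667 / (1 − 1.0041667^−84) = £915.17.
Total interest on Loan 1 = 84 × £915.17 − £64,750 = £12,124.28.
Loan 2: at 4.10% the monthly rate is 0.0034167, so the payment is 64,750 × 0.0034167 / (1 − 1.0034167^−60) = £1,195.39.
Total interest on Loan 2 = 60 × £1,195.39 − £64,750 = £6,973.40.
Loan 2 is lower by £5,150.88.

Loan 2 by £5,151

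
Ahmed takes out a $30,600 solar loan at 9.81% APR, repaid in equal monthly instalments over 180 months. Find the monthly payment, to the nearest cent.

$325.28

Monthly rate = 9.81%/12 = 0.0081750; payment = 30,600 × 0.0081750 / (1 − (1+0.0081750)^−180) = $325.28.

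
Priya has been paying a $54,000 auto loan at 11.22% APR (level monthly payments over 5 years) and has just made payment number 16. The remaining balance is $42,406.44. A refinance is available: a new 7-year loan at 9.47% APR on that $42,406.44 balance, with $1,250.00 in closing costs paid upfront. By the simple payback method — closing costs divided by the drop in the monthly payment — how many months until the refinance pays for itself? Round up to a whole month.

Current payment = 54,000 × 11.22%/12 / (1 − (1+0.0093500)^−60) = $1,180.02.
Refinanced payment = 42,406.44 × 0.0078917 / (1 − (1+0.0078917)^−84) = $692.44.
Monthly savings = $1,180.02 − $692.44 = $487.58.
Break-even = $1,250.00 / $487.58 = 2.56 → 3 months.

3 months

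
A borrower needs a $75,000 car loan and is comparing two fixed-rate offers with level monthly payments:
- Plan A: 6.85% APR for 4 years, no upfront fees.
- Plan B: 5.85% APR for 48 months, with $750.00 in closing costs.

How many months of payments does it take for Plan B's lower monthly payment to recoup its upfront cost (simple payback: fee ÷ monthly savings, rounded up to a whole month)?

Plan A: at 6.85% the monthly rate is 0.0057083, so the payment is 75,000 × 0.0057083 / (1 − 1.0057083^−48) = $1,790.75.
Plan B: at 5.85% the monthly rate is 0.0048750, so the payment is 75,000 × 0.0048750 / (1 − 1.0048750^−48) = $1,756.22.
Monthly savings = $1,790.75 − $1,756.22 = $34.53.
Break-even = $750.00 / $34.53 = 21.72 → 22 months.

22 months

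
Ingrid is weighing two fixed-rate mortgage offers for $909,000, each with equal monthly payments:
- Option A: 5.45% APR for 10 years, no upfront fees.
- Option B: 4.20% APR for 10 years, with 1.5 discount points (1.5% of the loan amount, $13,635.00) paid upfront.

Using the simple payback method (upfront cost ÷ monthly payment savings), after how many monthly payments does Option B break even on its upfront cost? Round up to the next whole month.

Option A: monthly rate = 5.45%/12 = 0.0045417; payment = 909,000 × 0.0045417 / (1 − (1+0.0045417)^−120) = $9,842.53.
Option B: at 4.20% the monthly rate is 0.0035000, so the payment is 909,000 × 0.0035000 / (1 − 1.0035000^−120) = $9,289.83.
Monthly savings = $9,842.53 − $9,289.83 = $552.70.
Break-even = $13,635.00 / $552.70 = 24.67 → 25 months.

25 months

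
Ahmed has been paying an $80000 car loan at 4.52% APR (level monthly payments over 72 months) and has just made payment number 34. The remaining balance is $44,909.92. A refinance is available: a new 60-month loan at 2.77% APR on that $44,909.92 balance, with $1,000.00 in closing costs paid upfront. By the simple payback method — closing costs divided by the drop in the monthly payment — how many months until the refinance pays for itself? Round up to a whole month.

Current payment = 80,000 × 4.52%/12 / (1 − (1+0.0037667)^−72) = $1,270.66.
Refinanced payment = 44,909.92 × 0.0023083 / (1 − (1+0.0023083)^−60) = $802.39.
Monthly savings = $1,270.66 − $802.39 = $468.27.
Break-even = $1,000.00 / $468.27 = 2.14 → 3 months.

3 months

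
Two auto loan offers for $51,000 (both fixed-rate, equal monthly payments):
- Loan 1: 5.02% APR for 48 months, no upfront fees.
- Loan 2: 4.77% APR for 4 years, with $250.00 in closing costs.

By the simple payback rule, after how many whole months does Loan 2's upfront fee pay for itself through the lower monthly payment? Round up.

Loan 1: monthly rate = 5.02%/12 = 0.0041833; payment = 51,000 × 0.0041833 / (1 − (1+0.0041833)^−48) = $1,174.96.
Loan 2: at 4.77% the monthly rate is 0.0039750, so the payment is 51,000 × 0.0039750 / (1 − 1.0039750^−48) = $1,169.19.
Monthly savings = $1,174.96 − $1,169.19 = $5.77.
Break-even = $250.00 / $5.77 = 43.33 → 44 months.

44 months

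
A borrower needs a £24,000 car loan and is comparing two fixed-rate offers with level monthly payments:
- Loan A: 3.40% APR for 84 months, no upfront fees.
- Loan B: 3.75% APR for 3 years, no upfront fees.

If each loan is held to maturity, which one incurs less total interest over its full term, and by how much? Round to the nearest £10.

Loan B by £1,590

Loan A: at 3.40% the monthly rate is 0.0028333, so the payment is 24,000 × 0.0028333 / (1 − 1.0028333^−84) = £321.46.
Total interest on Loan A = 84 × £321.46 − £24,000 = £3,002.64.
Loan B: at 3.75% the monthly rate is 0.0031250, so the payment is 24,000 × 0.0031250 / (1 − 1.0031250^−36) = £705.91.
Total interest on Loan B = 36 × £705.91 − £24,000 = £1,412.76.
Loan B is lower by £1,589.88.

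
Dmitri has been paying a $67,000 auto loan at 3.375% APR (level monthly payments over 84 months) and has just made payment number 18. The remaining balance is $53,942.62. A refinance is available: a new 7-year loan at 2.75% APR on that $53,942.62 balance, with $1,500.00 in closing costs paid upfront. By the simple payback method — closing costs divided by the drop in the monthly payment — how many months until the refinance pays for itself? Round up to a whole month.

8 months

Current payment = 67,000 × 3.375%/12 / (1 − (1+0.0028125)^−84) = $896.66.
Refinanced payment = 53,942.62 × 0.0022917 / (1 − (1+0.0022917)^−84) = $706.70.
Monthly savings = $896.66 − $706.70 = $189.96.
Break-even = $1,500.00 / $189.96 = 7.90 → 8 months.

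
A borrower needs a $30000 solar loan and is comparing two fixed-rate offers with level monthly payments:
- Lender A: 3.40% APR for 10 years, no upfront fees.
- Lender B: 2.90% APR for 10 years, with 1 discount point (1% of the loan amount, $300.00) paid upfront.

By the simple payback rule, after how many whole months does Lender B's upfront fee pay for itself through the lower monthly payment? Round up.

Lender A: monthly rate = 3.4%/12 = 0.0028333; payment = 30,000 × 0.0028333 / (1 − (1+0.0028333)^−120) = $295.25.
Lender B: monthly rate = 2.9%/12 = 0.0024167; payment = 30,000 × 0.0024167 / (1 − (1+0.0024167)^−120) = $288.30.
Monthly savings = $295.25 − $288.30 = $6.95.
Break-even = $300.00 / $6.95 = 43.17 → 44 months.

44 months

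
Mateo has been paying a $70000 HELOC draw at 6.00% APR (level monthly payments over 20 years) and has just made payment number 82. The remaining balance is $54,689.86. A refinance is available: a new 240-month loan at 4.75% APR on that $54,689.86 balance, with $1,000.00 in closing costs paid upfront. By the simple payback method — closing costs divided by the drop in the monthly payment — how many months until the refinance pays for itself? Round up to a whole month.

Current payment = 70,000 × 6%/12 / (1 − (1+0.0050000)^−240) = $501.50.
Refinanced payment = 54,689.86 × 0.0039583 / (1 − (1+0.0039583)^−240) = $353.42.
Monthly savings = $501.50 − $353.42 = $148.08.
Break-even = $1,000.00 / $148.08 = 6.75 → 7 months.

7 months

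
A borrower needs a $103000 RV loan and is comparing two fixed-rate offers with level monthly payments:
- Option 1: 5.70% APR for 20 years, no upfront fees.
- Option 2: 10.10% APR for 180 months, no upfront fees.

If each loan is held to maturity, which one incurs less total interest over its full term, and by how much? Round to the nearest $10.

Option 1: monthly rate = 5.7%/12 = 0.0047500; payment = 103,000 × 0.0047500 / (1 − (1+0.0047500)^−240) = $720.21.
Total interest on Option 1 = 240 × $720.21 − $103,000 = $69,850.40.
Option 2: at 10.10% the monthly rate is 0.0084167, so the payment is 103,000 × 0.0084167 / (1 − 1.0084167^−180) = $1,113.15.
Total interest on Option 2 = 180 × $1,113.15 − $103,000 = $97,367.00.
Option 1 is lower by $27,516.60.

Option 1 by $27,520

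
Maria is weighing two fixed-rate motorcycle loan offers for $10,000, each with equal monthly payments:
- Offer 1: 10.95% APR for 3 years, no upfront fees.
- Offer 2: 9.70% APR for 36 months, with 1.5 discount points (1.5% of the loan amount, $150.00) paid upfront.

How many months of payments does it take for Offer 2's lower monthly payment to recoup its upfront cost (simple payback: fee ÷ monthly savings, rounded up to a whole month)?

26 months

Offer 1: at 10.95% the monthly rate is 0.0091250, so the payment is 10,000 × 0.0091250 / (1 − 1.0091250^−36) = $327.15.
Offer 2: monthly rate = 9.7%/12 = 0.0080833; payment = 10,000 × 0.0080833 / (1 − (1+0.0080833)^−36) = $321.27.
Monthly savings = $327.15 − $321.27 = $5.88.
Break-even = $150.00 / $5.88 = 25.51 → 26 months.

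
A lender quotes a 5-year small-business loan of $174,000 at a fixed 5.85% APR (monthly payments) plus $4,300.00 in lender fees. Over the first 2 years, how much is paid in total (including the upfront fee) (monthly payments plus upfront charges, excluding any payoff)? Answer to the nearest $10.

$84,740

Monthly rate = 5.85%/12 = 0.0048750; payment = 174,000 × 0.0048750 / (1 − (1+0.0048750)^−60) = $3,351.78.
Total outlay = 24 × $3,351.78 + $4,300.00 = $84,742.72.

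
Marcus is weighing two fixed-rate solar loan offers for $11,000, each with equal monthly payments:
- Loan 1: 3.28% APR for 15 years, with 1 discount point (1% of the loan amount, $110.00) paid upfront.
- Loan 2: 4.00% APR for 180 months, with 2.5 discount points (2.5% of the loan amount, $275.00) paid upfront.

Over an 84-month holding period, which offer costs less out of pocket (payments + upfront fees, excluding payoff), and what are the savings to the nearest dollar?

Loan 1: at 3.28% the monthly rate is 0.0027333, so the payment is 11,000 × 0.0027333 / (1 − 1.0027333^−180) = $77.45.
Loan 2: at 4.00% the monthly rate is 0.0033333, so the payment is 11,000 × 0.0033333 / (1 − 1.0033333^−180) = $81.37.
Over 84 months: Loan 1 costs 84 × $77.45 + $110.00 = $6,615.80; Loan 2 costs 84 × $81.37 + $275.00 = $7,110.08.
Loan 1 is cheaper by $7,110.08 − $6,615.80 = $494.28.

Loan 1 by $494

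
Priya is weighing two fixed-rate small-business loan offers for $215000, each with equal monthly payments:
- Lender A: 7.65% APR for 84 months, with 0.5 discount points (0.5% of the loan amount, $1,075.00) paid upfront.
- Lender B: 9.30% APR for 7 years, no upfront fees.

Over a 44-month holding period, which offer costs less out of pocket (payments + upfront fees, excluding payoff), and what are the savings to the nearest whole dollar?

Lender A: at 7.65% the monthly rate is 0.0063750, so the payment is 215,000 × 0.0063750 / (1 − 1.0063750^−84) = $3,313.67.
Lender B: monthly rate = 9.3%/12 = 0.0077500; payment = 215,000 × 0.0077500 / (1 − (1+0.0077500)^−84) = $3,491.97.
Over 44 months: Lender A costs 44 × $3,313.67 + $1,075.00 = $146,876.48; Lender B costs 44 × $3,491.97 = $153,646.68.
Lender A is cheaper by $153,646.68 − $146,876.48 = $6,770.20.

Lender A by $6,770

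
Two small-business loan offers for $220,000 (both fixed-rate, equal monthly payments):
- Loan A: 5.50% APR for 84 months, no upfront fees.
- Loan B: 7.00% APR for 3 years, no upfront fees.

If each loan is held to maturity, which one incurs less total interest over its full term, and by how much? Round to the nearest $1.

Loan A: at 5.50% the monthly rate is 0.0045833, so the payment is 220,000 × 0.0045833 / (1 − 1.0045833^−84) = $3,161.41.
Total interest on Loan A = 84 × $3,161.41 − $220,000 = $45,558.44.
Loan B: monthly rate = 7%/12 = 0.0058333; payment = 220,000 × 0.0058333 / (1 − (1+0.0058333)^−36) = $6,792.96.
Total interest on Loan B = 36 × $6,792.96 − $220,000 = $24,546.56.
Loan B is lower by $21,011.88.

Loan B by $21,012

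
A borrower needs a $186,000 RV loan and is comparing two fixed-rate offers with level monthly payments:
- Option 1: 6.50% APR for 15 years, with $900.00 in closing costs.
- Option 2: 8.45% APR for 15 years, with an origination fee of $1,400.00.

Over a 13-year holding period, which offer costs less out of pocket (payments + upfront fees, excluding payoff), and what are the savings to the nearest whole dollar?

Option 1 by $32,622

Option 1: monthly rate = 6.5%/12 = 0.0054167; payment = 186,000 × 0.0054167 / (1 − (1+0.0054167)^−180) = $1,620.26.
Option 2: at 8.45% the monthly rate is 0.0070417, so the payment is 186,000 × 0.0070417 / (1 − 1.0070417^−180) = $1,826.17.
Over 156 months: Option 1 costs 156 × $1,620.26 + $900.00 = $253,660.56; Option 2 costs 156 × $1,826.17 + $1,400.00 = $286,282.52.
Option 1 is cheaper by $286,282.52 − $253,660.56 = $32,621.96.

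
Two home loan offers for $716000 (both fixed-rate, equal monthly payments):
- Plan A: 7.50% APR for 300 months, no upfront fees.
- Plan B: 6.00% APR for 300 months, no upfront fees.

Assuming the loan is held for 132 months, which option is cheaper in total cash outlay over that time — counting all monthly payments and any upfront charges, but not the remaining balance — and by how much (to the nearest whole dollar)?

Plan B by $89,493

Plan A: monthly rate = 7.5%/12 = 0.0062500; payment = 716,000 × 0.0062500 / (1 − (1+0.0062500)^−300) = $5,291.18.
Plan B: monthly rate = 6%/12 = 0.0050000; payment = 716,000 × 0.0050000 / (1 − (1+0.0050000)^−300) = $4,613.20.
Over 132 months: Plan A costs 132 × $5,291.18 = $698,435.76; Plan B costs 132 × $4,613.20 = $608,942.40.
Plan B is cheaper by $698,435.76 − $608,942.40 = $89,493.36.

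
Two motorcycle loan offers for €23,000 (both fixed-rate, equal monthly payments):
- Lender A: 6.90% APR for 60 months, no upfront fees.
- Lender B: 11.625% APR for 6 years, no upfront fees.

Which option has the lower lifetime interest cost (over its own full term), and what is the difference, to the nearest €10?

Lender A: monthly rate = 6.9%/12 = 0.0057500; payment = 23,000 × 0.0057500 / (1 − (1+0.0057500)^−60) = €454.34.
Total interest on Lender A = 60 × €454.34 − €23,000 = €4,260.40.
Lender B: monthly rate = 11.625%/12 = 0.0096875; payment = 23,000 × 0.0096875 / (1 − (1+0.0096875)^−72) = €445.18.
Total interest on Lender B = 72 × €445.18 − €23,000 = €9,052.96.
Lender A is lower by €4,792.56.

Lender A by €4,790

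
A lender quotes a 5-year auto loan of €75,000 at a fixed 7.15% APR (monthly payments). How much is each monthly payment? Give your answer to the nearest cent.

At 7.15% the monthly rate is 0.0059583, so the payment is 75,000 × 0.0059583 / (1 − 1.0059583^−60) = €1,490.40.

€1,490.40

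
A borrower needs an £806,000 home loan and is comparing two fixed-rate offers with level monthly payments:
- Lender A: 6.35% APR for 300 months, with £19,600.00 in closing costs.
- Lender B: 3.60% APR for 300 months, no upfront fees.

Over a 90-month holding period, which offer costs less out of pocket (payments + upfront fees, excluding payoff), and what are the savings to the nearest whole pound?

Lender B by £135,564

Lender A: monthly rate = 6.35%/12 = 0.0052917; payment = 806,000 × 0.0052917 / (1 − (1+0.0052917)^−300) = £5,366.87.
Lender B: monthly rate = 3.6%/12 = 0.0030000; payment = 806,000 × 0.0030000 / (1 − (1+0.0030000)^−300) = £4,078.38.
Over 90 months: Lender A costs 90 × £5,366.87 + £19,600.00 = £502,618.30; Lender B costs 90 × £4,078.38 = £367,054.20.
Lender B is cheaper by £502,618.30 − £367,054.20 = £135,564.10.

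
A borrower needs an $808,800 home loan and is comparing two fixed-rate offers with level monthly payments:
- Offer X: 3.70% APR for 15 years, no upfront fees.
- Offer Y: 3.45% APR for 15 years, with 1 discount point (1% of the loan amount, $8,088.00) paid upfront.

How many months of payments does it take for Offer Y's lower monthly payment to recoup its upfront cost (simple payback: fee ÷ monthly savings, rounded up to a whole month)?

Offer X: monthly rate = 3.7%/12 = 0.0030833; payment = 808,800 × 0.0030833 / (1 − (1+0.0030833)^−180) = $5,861.73.
Offer Y: monthly rate = 3.45%/12 = 0.0028750; payment = 808,800 × 0.0028750 / (1 − (1+0.0028750)^−180) = $5,762.13.
Monthly savings = $5,861.73 − $5,762.13 = $99.60.
Break-even = $8,088.00 / $99.60 = 81.20 → 82 months.

82 months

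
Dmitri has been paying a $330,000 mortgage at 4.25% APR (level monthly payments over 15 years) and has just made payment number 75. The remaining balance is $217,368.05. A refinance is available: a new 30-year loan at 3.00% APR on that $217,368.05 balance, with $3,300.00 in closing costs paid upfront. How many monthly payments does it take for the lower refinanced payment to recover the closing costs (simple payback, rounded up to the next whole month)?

3 months

Current payment = 330,000 × 4.25%/12 / (1 − (1+0.0035417)^−180) = $2,482.52.
Refinanced payment = 217,368.05 × 0.0025000 / (1 − (1+0.0025000)^−360) = $916.43.
Monthly savings = $2,482.52 − $916.43 = $1,566.09.
Break-even = $3,300.00 / $1,566.09 = 2.11 → 3 months.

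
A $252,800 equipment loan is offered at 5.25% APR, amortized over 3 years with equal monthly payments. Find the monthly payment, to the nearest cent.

At 5.25% the monthly rate is 0.0043750, so the payment is 252,800 × 0.0043750 / (1 − 1.0043750^−36) = $7,605.05.

$7,605.05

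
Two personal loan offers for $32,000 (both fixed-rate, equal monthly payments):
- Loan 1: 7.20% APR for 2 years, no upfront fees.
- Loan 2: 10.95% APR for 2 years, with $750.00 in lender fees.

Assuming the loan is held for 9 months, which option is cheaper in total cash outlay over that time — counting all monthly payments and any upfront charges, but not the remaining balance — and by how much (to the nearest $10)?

Loan 1 by $1,250

Loan 1: monthly rate = 7.2%/12 = 0.0060000; payment = 32,000 × 0.0060000 / (1 − (1+0.0060000)^−24) = $1,435.63.
Loan 2: at 10.95% the monthly rate is 0.0091250, so the payment is 32,000 × 0.0091250 / (1 − 1.0091250^−24) = $1,490.71.
Over 9 months: Loan 1 costs 9 × $1,435.63 = $12,920.67; Loan 2 costs 9 × $1,490.71 + $750.00 = $14,166.39.
Loan 1 is cheaper by $14,166.39 − $12,920.67 = $1,245.72.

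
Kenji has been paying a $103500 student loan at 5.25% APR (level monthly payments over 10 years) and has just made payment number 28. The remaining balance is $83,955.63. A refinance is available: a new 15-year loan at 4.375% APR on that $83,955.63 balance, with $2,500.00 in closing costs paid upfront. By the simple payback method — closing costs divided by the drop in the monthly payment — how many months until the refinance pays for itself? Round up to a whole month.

6 months

Current payment = 103,500 × 5.25%/12 / (1 − (1+0.0043750)^−120) = $1,110.47.
Refinanced payment = 83,955.63 × 0.0036458 / (1 − (1+0.0036458)^−180) = $636.90.
Monthly savings = $1,110.47 − $636.90 = $473.57.
Break-even = $2,500.00 / $473.57 = 5.28 → 6 months.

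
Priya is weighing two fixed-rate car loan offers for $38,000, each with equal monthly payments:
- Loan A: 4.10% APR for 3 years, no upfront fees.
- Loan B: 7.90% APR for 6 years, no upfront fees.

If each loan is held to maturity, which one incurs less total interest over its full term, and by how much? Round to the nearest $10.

Loan A: monthly rate = 4.1%/12 = 0.0034167; payment = 38,000 × 0.0034167 / (1 − (1+0.0034167)^−36) = $1,123.60.
Total interest on Loan A = 36 × $1,123.60 − $38,000 = $2,449.60.
Loan B: at 7.90% the monthly rate is 0.0065833, so the payment is 38,000 × 0.0065833 / (1 − 1.0065833^−72) = $664.41.
Total interest on Loan B = 72 × $664.41 − $38,000 = $9,837.52.
Loan A is lower by $7,387.92.

Loan A by $7,390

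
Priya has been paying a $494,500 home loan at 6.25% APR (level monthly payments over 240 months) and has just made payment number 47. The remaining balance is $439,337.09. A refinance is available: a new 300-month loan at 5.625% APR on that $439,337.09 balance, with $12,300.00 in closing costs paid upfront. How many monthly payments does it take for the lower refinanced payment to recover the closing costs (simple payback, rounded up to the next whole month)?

Current payment = 494,500 × 6.25%/12 / (1 − (1+0.0052083)^−240) = $3,614.44.
Refinanced payment = 439,337.09 × 0.0046875 / (1 − (1+0.0046875)^−300) = $2,730.81.
Monthly savings = $3,614.44 − $2,730.81 = $883.63.
Break-even = $12,300.00 / $883.63 = 13.92 → 14 months.

14 months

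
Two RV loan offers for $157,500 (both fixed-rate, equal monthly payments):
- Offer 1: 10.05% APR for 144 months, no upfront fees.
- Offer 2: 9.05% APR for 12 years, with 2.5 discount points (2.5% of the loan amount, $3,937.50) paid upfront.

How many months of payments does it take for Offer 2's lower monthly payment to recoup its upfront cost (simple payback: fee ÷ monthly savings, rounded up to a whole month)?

Offer 1: monthly rate = 10.05%/12 = 0.0083750; payment = 157,500 × 0.0083750 / (1 − (1+0.0083750)^−144) = $1,886.80.
Offer 2: at 9.05% the monthly rate is 0.0075417, so the payment is 157,500 × 0.0075417 / (1 − 1.0075417^−144) = $1,796.84.
Monthly savings = $1,886.80 − $1,796.84 = $89.96.
Break-even = $3,937.50 / $89.96 = 43.77 → 44 months.

44 months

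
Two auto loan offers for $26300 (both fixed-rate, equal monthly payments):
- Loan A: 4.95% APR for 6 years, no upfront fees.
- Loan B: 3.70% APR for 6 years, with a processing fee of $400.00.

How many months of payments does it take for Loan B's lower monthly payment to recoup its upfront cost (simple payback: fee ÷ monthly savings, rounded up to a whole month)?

27 months

Loan A: at 4.95% the monthly rate is 0.0041250, so the payment is 26,300 × 0.0041250 / (1 − 1.0041250^−72) = $422.95.
Loan B: at 3.70% the monthly rate is 0.0030833, so the payment is 26,300 × 0.0030833 / (1 − 1.0030833^−72) = $407.88.
Monthly savings = $422.95 − $407.88 = $15.07.
Break-even = $400.00 / $15.07 = 26.54 → 27 months.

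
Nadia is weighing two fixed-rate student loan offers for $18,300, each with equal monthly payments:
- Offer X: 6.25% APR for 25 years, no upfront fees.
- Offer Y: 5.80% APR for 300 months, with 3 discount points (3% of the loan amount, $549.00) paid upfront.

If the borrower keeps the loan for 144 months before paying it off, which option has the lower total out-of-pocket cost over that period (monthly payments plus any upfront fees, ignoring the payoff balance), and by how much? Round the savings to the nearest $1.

Offer X: monthly rate = 6.25%/12 = 0.0052083; payment = 18,300 × 0.0052083 / (1 − (1+0.0052083)^−300) = $120.72.
Offer Y: monthly rate = 5.8%/12 = 0.0048333; payment = 18,300 × 0.0048333 / (1 − (1+0.0048333)^−300) = $115.68.
Over 144 months: Offer X costs 144 × $120.72 = $17,383.68; Offer Y costs 144 × $115.68 + $549.00 = $17,206.92.
Offer Y is cheaper by $17,383.68 − $17,206.92 = $176.76.

Offer Y by $177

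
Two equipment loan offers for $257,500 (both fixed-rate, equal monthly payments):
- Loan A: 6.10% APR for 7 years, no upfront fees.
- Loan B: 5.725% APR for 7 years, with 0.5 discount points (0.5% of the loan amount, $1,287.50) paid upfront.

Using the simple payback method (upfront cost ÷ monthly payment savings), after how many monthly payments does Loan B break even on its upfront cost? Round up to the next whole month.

28 months

Loan A: at 6.10% the monthly rate is 0.0050833, so the payment is 257,500 × 0.0050833 / (1 − 1.0050833^−84) = $3,774.06.
Loan B: at 5.725% the monthly rate is 0.0047708, so the payment is 257,500 × 0.0047708 / (1 − 1.0047708^−84) = $3,727.85.
Monthly savings = $3,774.06 − $3,727.85 = $46.21.
Break-even = $1,287.50 / $46.21 = 27.86 → 28 months.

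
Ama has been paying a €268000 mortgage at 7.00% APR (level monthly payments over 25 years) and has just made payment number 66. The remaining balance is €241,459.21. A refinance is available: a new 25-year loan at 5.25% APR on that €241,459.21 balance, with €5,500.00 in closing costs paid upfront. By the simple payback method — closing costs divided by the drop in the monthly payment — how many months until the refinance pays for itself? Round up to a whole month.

13 months

Current payment = 268,000 × 7%/12 / (1 − (1+0.0058333)^−300) = €1,894.17.
Refinanced payment = 241,459.21 × 0.0043750 / (1 − (1+0.0043750)^−300) = €1,446.94.
Monthly savings = €1,894.17 − €1,446.94 = €447.23.
Break-even = €5,500.00 / €447.23 = 12.30 → 13 months.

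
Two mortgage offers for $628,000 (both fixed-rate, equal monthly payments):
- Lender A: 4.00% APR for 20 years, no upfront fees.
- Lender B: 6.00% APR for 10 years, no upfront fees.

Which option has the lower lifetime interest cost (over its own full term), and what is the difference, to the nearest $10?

Lender A: at 4.00% the monthly rate is 0.0033333, so the payment is 628,000 × 0.0033333 / (1 − 1.0033333^−240) = $3,805.56.
Total interest on Lender A = 240 × $3,805.56 − $628,000 = $285,334.40.
Lender B: monthly rate = 6%/12 = 0.0050000; payment = 628,000 × 0.0050000 / (1 − (1+0.0050000)^−120) = $6,972.09.
Total interest on Lender B = 120 × $6,972.09 − $628,000 = $208,650.80.
Lender B is lower by $76,683.60.

Lender B by $76,680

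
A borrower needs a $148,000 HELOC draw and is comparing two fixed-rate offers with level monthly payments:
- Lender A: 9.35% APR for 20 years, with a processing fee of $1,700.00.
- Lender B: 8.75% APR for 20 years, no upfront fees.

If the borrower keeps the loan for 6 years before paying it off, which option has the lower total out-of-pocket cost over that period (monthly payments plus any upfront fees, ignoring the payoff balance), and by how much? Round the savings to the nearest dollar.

Lender A: at 9.35% the monthly rate is 0.0077917, so the payment is 148,000 × 0.0077917 / (1 − 1.0077917^−240) = $1,365.09.
Lender B: at 8.75% the monthly rate is 0.0072917, so the payment is 148,000 × 0.0072917 / (1 − 1.0072917^−240) = $1,307.89.
Over 72 months: Lender A costs 72 × $1,365.09 + $1,700.00 = $99,986.48; Lender B costs 72 × $1,307.89 = $94,168.08.
Lender B is cheaper by $99,986.48 − $94,168.08 = $5,818.40.

Lender B by $5,818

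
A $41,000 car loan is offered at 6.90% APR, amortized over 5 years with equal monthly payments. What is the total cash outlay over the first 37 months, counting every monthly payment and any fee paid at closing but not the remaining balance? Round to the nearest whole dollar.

$29,967

Monthly rate = 6.9%/12 = 0.0057500; payment = 41,000 × 0.0057500 / (1 − (1+0.0057500)^−60) = $809.92.
Total outlay = 37 × $809.92 = $29,967.04.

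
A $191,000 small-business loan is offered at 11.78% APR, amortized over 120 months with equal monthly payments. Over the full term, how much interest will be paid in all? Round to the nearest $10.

Monthly rate = 11.78%/12 = 0.0098167; payment = 191,000 × 0.0098167 / (1 − (1+0.0098167)^−120) = $2,716.06.
Total paid = 120 × $2,716.06 = $325,927.20; interest = $325,927.20 − $191,000 = $134,927.20.

$134,930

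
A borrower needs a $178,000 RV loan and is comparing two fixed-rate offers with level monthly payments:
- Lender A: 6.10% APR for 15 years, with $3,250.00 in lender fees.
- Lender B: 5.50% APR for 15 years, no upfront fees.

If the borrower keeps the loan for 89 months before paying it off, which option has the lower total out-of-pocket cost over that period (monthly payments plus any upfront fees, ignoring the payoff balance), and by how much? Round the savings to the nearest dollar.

Lender A: at 6.10% the monthly rate is 0.0050833, so the payment is 178,000 × 0.0050833 / (1 − 1.0050833^−180) = $1,511.70.
Lender B: monthly rate = 5.5%/12 = 0.0045833; payment = 178,000 × 0.0045833 / (1 − (1+0.0045833)^−180) = $1,454.41.
Over 89 months: Lender A costs 89 × $1,511.70 + $3,250.00 = $137,791.30; Lender B costs 89 × $1,454.41 = $129,442.49.
Lender B is cheaper by $137,791.30 − $129,442.49 = $8,348.81.

Lender B by $8,349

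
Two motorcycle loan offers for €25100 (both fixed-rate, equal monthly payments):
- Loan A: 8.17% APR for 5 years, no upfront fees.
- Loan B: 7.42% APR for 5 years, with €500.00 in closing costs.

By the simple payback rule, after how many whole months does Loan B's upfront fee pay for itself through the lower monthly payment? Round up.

Loan A: monthly rate = 8.17%/12 = 0.0068083; payment = 25,100 × 0.0068083 / (1 − (1+0.0068083)^−60) = €510.98.
Loan B: monthly rate = 7.42%/12 = 0.0061833; payment = 25,100 × 0.0061833 / (1 − (1+0.0061833)^−60) = €502.00.
Monthly savings = €510.98 − €502.00 = €8.98.
Break-even = €500.00 / €8.98 = 55.68 → 56 months.

56 months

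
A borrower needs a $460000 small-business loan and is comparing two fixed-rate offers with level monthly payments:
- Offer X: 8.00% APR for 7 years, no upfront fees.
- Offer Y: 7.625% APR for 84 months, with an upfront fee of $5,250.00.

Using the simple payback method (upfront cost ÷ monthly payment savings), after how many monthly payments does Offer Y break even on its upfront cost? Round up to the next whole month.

Offer X: monthly rate = 8%/12 = 0.0066667; payment = 460,000 × 0.0066667 / (1 − (1+0.0066667)^−84) = $7,169.66.
Offer Y: monthly rate = 7.625%/12 = 0.0063542; payment = 460,000 × 0.0063542 / (1 − (1+0.0063542)^−84) = $7,084.02.
Monthly savings = $7,169.66 − $7,084.02 = $85.64.
Break-even = $5,250.00 / $85.64 = 61.30 → 62 months.

62 months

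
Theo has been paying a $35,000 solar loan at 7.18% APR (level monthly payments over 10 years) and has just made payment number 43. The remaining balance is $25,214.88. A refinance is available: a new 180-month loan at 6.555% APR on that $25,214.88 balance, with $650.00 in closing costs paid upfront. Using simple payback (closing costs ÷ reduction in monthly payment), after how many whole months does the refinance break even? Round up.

4 months

Current payment = 35,000 × 7.18%/12 / (1 − (1+0.0059833)^−120) = $409.63.
Refinanced payment = 25,214.88 × 0.0054625 / (1 − (1+0.0054625)^−180) = $220.41.
Monthly savings = $409.63 − $220.41 = $189.22.
Break-even = $650.00 / $189.22 = 3.44 → 4 months.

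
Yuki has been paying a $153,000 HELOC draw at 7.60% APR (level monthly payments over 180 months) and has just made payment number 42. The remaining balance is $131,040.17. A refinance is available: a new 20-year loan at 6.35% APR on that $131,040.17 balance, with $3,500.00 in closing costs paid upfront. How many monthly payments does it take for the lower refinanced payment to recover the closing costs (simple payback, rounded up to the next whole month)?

Current payment = 153,000 × 7.6%/12 / (1 − (1+0.0063333)^−180) = $1,427.04.
Refinanced payment = 131,040.17 × 0.0052917 / (1 − (1+0.0052917)^−240) = $965.46.
Monthly savings = $1,427.04 − $965.46 = $461.58.
Break-even = $3,500.00 / $461.58 = 7.58 → 8 months.

8 months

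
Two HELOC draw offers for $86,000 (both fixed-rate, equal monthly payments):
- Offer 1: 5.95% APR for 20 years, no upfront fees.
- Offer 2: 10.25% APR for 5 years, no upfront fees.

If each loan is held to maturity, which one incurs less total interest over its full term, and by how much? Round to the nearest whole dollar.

Offer 2 by $37,006

Offer 1: monthly rate = 5.95%/12 = 0.0049583; payment = 86,000 × 0.0049583 / (1 − (1+0.0049583)^−240) = $613.65.
Total interest on Offer 1 = 240 × $613.65 − $86,000 = $61,276.00.
Offer 2: at 10.25% the monthly rate is 0.0085417, so the payment is 86,000 × 0.0085417 / (1 − 1.0085417^−60) = $1,837.84.
Total interest on Offer 2 = 60 × $1,837.84 − $86,000 = $24,270.40.
Offer 2 is lower by $37,005.60.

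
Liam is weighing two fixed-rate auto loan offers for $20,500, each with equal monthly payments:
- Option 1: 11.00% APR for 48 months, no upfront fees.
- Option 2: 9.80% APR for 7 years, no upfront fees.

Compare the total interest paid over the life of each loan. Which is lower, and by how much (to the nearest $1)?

Option 1 by $2,978

Option 1: monthly rate = 11%/12 = 0.0091667; payment = 20,500 × 0.0091667 / (1 − (1+0.0091667)^−48) = $529.83.
Total interest on Option 1 = 48 × $529.83 − $20,500 = $4,931.84.
Option 2: at 9.80% the monthly rate is 0.0081667, so the payment is 20,500 × 0.0081667 / (1 − 1.0081667^−84) = $338.21.
Total interest on Option 2 = 84 × $338.21 − $20,500 = $7,909.64.
Option 1 is lower by $2,977.80.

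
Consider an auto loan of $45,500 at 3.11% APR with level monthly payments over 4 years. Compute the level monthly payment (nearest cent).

$1,009.33

Monthly rate = 3.11%/12 = 0.0025917; payment = 45,500 × 0.0025917 / (1 − (1+0.0025917)^−48) = $1,009.33.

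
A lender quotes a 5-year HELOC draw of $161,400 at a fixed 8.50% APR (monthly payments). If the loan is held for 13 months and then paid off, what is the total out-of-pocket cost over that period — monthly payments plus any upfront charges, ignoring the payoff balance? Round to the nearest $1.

$43,048

Monthly rate = 8.5%/12 = 0.0070833; payment = 161,400 × 0.0070833 / (1 − (1+0.0070833)^−60) = $3,311.37.
Total outlay = 13 × $3,311.37 = $43,047.81.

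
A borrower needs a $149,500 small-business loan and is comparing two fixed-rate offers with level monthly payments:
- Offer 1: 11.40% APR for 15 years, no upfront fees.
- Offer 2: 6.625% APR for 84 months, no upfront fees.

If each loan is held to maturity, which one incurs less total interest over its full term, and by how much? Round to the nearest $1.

Offer 2 by $125,411

Offer 1: at 11.40% the monthly rate is 0.0095000, so the payment is 149,500 × 0.0095000 / (1 − 1.0095000^−180) = $1,736.95.
Total interest on Offer 1 = 180 × $1,736.95 − $149,500 = $163,151.00.
Offer 2: monthly rate = 6.625%/12 = 0.0055208; payment = 149,500 × 0.0055208 / (1 − (1+0.0055208)^−84) = $2,229.05.
Total interest on Offer 2 = 84 × $2,229.05 − $149,500 = $37,740.20.
Offer 2 is lower by $125,410.80.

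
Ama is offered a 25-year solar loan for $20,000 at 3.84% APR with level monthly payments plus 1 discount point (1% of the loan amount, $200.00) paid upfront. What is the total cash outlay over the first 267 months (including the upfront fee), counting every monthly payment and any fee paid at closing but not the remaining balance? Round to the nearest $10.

Monthly rate = 3.84%/12 = 0.0032000; payment = 20,000 × 0.0032000 / (1 − (1+0.0032000)^−300) = $103.81.
Total outlay = 267 × $103.81 + $200.00 = $27,917.27.

$27,920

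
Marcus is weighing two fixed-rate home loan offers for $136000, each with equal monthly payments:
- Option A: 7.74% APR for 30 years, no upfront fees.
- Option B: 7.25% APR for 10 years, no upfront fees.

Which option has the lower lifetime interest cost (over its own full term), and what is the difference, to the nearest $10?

Option B by $158,820

Option A: monthly rate = 7.74%/12 = 0.0064500; payment = 136,000 × 0.0064500 / (1 − (1+0.0064500)^−360) = $973.38.
Total interest on Option A = 360 × $973.38 − $136,000 = $214,416.80.
Option B: monthly rate = 7.25%/12 = 0.0060417; payment = 136,000 × 0.0060417 / (1 − (1+0.0060417)^−120) = $1,596.65.
Total interest on Option B = 120 × $1,596.65 − $136,000 = $55,598.00.
Option B is lower by $158,818.80.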